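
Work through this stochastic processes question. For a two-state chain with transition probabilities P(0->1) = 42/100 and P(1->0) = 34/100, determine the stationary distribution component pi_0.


Stationary distribution: pi_0 = p10/(p01+p10), pi_1 = p01/(p01+p10)
p01 = 0.4200, p10 = 0.3400
pi_0 = 0.4474

0.4474


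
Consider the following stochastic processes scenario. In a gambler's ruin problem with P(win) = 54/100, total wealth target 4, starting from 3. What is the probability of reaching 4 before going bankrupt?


Gambler's ruin formula:
r = q/p = 0.4600/0.5400 = 0.8519
P(win) = (1 - r^i)/(1 - r^N)
= (1 - 0.8519^3)/(1 - 0.8519^4)
= 0.8066

0.8066


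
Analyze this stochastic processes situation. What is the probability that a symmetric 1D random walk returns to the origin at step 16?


P(S(16) = 0) = C(16,8) / 4^8
= 12870 / 65536
= 0.1964

0.1964


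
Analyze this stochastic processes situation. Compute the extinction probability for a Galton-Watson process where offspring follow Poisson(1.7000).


Since mu = 1.7000 > 1, extinction prob q < 1.
Solve s = exp(mu*(s-1)) iteratively.
q = 0.3088

0.3088


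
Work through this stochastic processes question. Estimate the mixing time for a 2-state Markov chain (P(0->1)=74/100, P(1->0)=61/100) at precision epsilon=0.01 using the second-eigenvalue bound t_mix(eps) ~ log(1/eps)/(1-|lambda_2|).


lambda_2 = |1 - p01 - p10| = |1 - 0.7400 - 0.6100| = 0.3500
t_mix ~ log(1/eps)/(1 - |lambda_2|)
= log(100)/(1 - 0.3500) = 4.6052/0.6500
= 7.0849

7.0849


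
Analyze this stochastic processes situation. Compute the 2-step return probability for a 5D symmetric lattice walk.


P(return in 2 steps) = P(reverse first step) = 1/(2d)
= 1/10
= 0.1000

0.1000


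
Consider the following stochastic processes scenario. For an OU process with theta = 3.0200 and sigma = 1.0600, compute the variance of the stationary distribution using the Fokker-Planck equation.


Stationary variance = sigma^2 / (2*theta)
= 1.0600^2 / (2*3.0200)
= 1.1236 / 6.0400
= 0.1860

0.1860


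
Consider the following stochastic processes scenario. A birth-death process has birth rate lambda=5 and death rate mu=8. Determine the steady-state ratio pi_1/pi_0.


For birth-death process, pi_n/pi_0 = (lambda/mu)^n
= (5/8)^1
= 0.6250

0.6250


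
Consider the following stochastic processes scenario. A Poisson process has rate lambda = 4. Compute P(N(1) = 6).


P(N(t)=k) = (lambda*t)^k * exp(-lambda*t) / k!
lambda*t = 4
= 4^6 * exp(-4) / 6!
= 4096 * 0.0183 / 720
= 0.1042

0.1042


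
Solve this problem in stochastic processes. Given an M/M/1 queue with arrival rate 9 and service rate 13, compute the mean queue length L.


rho = 9/13 = 0.6923
L = rho/(1-rho)
= 0.6923/0.3077
= 2.2500

2.2500


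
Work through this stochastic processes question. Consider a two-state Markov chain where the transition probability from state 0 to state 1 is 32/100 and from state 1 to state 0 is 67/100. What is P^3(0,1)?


Computing P^3 by matrix multiplication.
P = [[0.6800, 0.3200], [0.6700, 0.3300]]
After raising P to the power 3:
P^3(0,1) = 0.3232

0.3232


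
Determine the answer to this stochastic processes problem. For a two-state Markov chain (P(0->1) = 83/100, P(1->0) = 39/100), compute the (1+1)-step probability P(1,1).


P^2 = P^1 * P^1
Computing via matrix multiplication of the transition matrix.
Entry (1,1) of P^2 = 0.6958

0.6958


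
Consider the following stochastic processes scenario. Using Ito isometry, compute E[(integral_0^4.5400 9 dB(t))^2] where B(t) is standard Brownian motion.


By Ito isometry: E[(int f dB)^2] = int f^2 dt
= 9^2 * 4.5400
= 81 * 4.5400 = 367.7400

367.7400


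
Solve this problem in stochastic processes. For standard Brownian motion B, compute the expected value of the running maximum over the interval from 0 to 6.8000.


E(max B(s)) = sqrt(2t/pi)
= sqrt(2*6.8000/pi)
= sqrt(4.3290)
= 2.0806

2.0806


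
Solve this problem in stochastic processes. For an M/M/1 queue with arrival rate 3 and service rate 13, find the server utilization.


rho = lambda/mu
= 3/13
= 0.2308

0.2308


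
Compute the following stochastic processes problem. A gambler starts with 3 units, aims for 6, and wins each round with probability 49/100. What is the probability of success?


Gambler's ruin formula:
r = q/p = 0.5100/0.4900 = 1.0408
P(win) = (1 - r^i)/(1 - r^N)
= (1 - 1.0408^3)/(1 - 1.0408^6)
= 0.4700

0.4700


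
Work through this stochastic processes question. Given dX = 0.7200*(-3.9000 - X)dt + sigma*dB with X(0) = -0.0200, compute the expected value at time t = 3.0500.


E[X(t)] = mu + (X(0) - mu)*exp(-theta*t)
= -3.9000 + (-0.0200 - -3.9000)*exp(-0.7200*3.0500)
= -3.9000 + 3.8800 * 0.1112
= -3.4684

-3.4684


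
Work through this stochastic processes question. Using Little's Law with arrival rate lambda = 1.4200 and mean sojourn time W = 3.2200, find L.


Little's Law: L = lambda * W
= 1.4200 * 3.2200
= 4.5724

4.5724


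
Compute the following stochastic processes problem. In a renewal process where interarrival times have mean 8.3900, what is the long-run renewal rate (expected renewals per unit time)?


Long-run renewal rate = 1/E(X)
= 1/8.3900
= 0.1192

0.1192


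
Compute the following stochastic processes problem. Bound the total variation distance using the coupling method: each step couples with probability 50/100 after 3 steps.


TV distance bound <= (1-delta)^n
= (1 - 0.5000)^3
= 0.5000^3
= 0.1250

0.1250


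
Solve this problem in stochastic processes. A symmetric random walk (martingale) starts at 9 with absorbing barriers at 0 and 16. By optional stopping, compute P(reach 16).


By optional stopping theorem: E(M at tau) = M(0) = 9
P(hit 16)*16 + P(hit 0)*0 = 9
P(hit 16) = (9 - 0)/(16 - 0) = 9/16 = 0.5625

0.5625


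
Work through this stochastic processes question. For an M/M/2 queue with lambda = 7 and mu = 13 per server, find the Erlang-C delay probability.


a = lambda/mu = 0.5385
rho = a/c = 0.2692
Erlang-C formula applied:
C(c,a) = 0.1142

0.1142


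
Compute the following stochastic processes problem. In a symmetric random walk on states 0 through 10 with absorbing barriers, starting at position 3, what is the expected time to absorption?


For symmetric RW on 0,...,N with absorbing barriers, E(i) = i*(N-i)
E(3) = 3 * 7 = 21

21


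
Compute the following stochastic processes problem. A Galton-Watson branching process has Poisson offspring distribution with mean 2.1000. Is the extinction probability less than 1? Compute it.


Since mu = 2.1000 > 1, extinction prob q < 1.
Solve s = exp(mu*(s-1)) iteratively.
q = 0.1779

0.1779


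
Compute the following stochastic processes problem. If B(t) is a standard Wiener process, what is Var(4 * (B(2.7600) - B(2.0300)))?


Var(alpha*(B(t)-B(s))) = alpha^2 * (t-s)
= 4^2 * (2.7600 - 2.0300)
= 16 * 0.7300
= 11.6800

11.6800


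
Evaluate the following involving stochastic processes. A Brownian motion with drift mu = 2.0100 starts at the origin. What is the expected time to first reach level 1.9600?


Expected first passage time = a/mu
= 1.9600/2.0100
= 0.9751

0.9751


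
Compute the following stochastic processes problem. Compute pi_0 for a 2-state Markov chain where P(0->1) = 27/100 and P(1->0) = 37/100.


Stationary distribution: pi_0 = p10/(p01+p10), pi_1 = p01/(p01+p10)
p01 = 0.2700, p10 = 0.3700
pi_0 = 0.5781

0.5781


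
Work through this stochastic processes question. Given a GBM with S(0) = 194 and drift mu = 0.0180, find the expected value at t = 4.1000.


E[S(t)] = S(0) * exp(mu * t)
= 194 * exp(0.0180 * 4.1000)
= 194 * 1.0766
= 208.8587

208.8587


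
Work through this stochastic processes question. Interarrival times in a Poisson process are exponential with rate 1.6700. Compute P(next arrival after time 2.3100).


P(X > t) = exp(-lambda * t)
= exp(-1.6700 * 2.3100)
= exp(-3.8577) = 0.0211

0.0211


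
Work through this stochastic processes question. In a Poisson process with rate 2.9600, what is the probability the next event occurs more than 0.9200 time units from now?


P(X > t) = exp(-lambda * t)
= exp(-2.9600 * 0.9200)
= exp(-2.7232) = 0.0657

0.0657


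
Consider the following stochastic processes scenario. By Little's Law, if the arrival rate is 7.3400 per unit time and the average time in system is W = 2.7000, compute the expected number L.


Little's Law: L = lambda * W
= 7.3400 * 2.7000
= 19.8180

19.8180


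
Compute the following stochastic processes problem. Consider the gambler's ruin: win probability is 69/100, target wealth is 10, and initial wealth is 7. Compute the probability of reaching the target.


Gambler's ruin formula:
r = q/p = 0.3100/0.6900 = 0.4493
P(win) = (1 - r^i)/(1 - r^N)
= (1 - 0.4493^7)/(1 - 0.4493^10)
= 0.9966

0.9966


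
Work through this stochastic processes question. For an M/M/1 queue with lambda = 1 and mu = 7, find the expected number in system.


rho = 1/7 = 0.1429
L = rho/(1-rho)
= 0.1429/0.8571
= 0.1667

0.1667


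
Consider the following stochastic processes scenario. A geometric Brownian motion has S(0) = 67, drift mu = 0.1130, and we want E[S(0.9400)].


E[S(t)] = S(0) * exp(mu * t)
= 67 * exp(0.1130 * 0.9400)
= 67 * 1.1121
= 74.5085

74.5085


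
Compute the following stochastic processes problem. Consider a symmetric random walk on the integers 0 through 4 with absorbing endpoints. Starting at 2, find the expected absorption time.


For symmetric RW on 0,...,N with absorbing barriers, E(i) = i*(N-i)
E(2) = 2 * 2 = 4

4


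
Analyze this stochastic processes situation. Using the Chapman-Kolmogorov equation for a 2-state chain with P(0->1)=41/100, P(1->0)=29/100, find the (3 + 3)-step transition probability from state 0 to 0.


P^6 = P^3 * P^3
Computing via matrix multiplication of the transition matrix.
Entry (0,0) of P^6 = 0.4147

0.4147


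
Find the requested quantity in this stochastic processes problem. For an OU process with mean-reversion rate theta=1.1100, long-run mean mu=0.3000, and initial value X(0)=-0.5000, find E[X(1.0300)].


E[X(t)] = mu + (X(0) - mu)*exp(-theta*t)
= 0.3000 + (-0.5000 - 0.3000)*exp(-1.1100*1.0300)
= 0.3000 + -0.8000 * 0.3188
= 0.0450

0.0450


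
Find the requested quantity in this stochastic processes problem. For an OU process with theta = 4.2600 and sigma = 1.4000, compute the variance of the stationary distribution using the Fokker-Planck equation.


Stationary variance = sigma^2 / (2*theta)
= 1.4000^2 / (2*4.2600)
= 1.9600 / 8.5200
= 0.2300

0.2300


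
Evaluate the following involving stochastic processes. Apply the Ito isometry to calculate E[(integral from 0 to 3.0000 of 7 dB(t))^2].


By Ito isometry: E[(int f dB)^2] = int f^2 dt
= 7^2 * 3.0000
= 49 * 3.0000 = 147.0000

147.0000


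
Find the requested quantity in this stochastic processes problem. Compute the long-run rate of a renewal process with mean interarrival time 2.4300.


Long-run renewal rate = 1/E(X)
= 1/2.4300
= 0.4115

0.4115


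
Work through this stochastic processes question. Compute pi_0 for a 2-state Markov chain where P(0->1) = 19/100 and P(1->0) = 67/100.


Stationary distribution: pi_0 = p10/(p01+p10), pi_1 = p01/(p01+p10)
p01 = 0.1900, p10 = 0.6700
pi_0 = 0.7791

0.7791


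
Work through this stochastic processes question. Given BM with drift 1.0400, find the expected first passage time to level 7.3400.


Expected first passage time = a/mu
= 7.3400/1.0400
= 7.0577

7.0577


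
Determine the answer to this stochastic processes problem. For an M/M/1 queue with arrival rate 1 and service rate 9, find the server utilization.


rho = lambda/mu
= 1/9
= 0.1111

0.1111


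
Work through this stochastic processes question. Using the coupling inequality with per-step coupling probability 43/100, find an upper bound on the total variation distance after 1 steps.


TV distance bound <= (1-delta)^n
= (1 - 0.4300)^1
= 0.5700^1
= 0.5700

0.5700


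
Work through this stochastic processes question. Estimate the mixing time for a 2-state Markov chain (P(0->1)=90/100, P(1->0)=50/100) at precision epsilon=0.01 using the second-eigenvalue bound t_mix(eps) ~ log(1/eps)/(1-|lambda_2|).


lambda_2 = |1 - p01 - p10| = |1 - 0.9000 - 0.5000| = 0.4000
t_mix ~ log(1/eps)/(1 - |lambda_2|)
= log(100)/(1 - 0.4000) = 4.6052/0.6000
= 7.6753

7.6753


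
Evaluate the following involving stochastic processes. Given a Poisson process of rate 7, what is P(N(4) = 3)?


P(N(t)=k) = (lambda*t)^k * exp(-lambda*t) / k!
lambda*t = 28
= 28^3 * exp(-28) / 3!
= 21952 * 6.9144e-13 / 6
= 2.5297e-09

2.5297e-09


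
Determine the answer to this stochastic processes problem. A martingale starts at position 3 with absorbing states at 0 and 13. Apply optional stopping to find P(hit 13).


By optional stopping theorem: E(M at tau) = M(0) = 3
P(hit 13)*13 + P(hit 0)*0 = 3
P(hit 13) = (3 - 0)/(13 - 0) = 3/13 = 0.2308

0.2308


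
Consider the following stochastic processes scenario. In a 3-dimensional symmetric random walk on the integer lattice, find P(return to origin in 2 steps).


P(return in 2 steps) = P(reverse first step) = 1/(2d)
= 1/6
= 0.1667

0.1667


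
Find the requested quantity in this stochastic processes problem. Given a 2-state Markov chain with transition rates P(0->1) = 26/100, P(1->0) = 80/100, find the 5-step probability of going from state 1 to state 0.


Computing P^5 by matrix multiplication.
P = [[0.7400, 0.2600], [0.8000, 0.2000]]
After raising P to the power 5:
P^5(1,0) = 0.7547

0.7547


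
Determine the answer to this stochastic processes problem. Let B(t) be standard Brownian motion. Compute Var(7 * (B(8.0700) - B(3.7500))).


Var(alpha*(B(t)-B(s))) = alpha^2 * (t-s)
= 7^2 * (8.0700 - 3.7500)
= 49 * 4.3200
= 211.6800

211.6800


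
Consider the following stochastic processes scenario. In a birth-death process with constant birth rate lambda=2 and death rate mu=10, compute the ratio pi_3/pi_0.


For birth-death process, pi_n/pi_0 = (lambda/mu)^n
= (2/10)^3
= 0.0080

0.0080


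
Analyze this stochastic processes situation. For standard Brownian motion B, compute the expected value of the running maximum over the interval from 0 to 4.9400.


E(max B(s)) = sqrt(2t/pi)
= sqrt(2*4.9400/pi)
= sqrt(3.1449)
= 1.7734

1.7734


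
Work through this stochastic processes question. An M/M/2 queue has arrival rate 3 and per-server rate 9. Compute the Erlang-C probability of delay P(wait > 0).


a = lambda/mu = 0.3333
rho = a/c = 0.1667
Erlang-C formula applied:
C(c,a) = 0.0476

0.0476


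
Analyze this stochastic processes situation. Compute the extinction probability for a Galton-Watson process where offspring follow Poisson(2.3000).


Since mu = 2.3000 > 1, extinction prob q < 1.
Solve s = exp(mu*(s-1)) iteratively.
q = 0.1376

0.1376


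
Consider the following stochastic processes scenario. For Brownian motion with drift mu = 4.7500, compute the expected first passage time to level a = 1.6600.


Expected first passage time = a/mu
= 1.6600/4.7500
= 0.3495

0.3495


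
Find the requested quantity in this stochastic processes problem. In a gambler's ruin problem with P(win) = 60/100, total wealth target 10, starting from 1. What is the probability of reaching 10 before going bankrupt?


Gambler's ruin formula:
r = q/p = 0.4000/0.6000 = 0.6667
P(win) = (1 - r^i)/(1 - r^N)
= (1 - 0.6667^1)/(1 - 0.6667^10)
= 0.3392

0.3392


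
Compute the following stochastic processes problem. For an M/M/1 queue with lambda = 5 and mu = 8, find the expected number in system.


rho = 5/8 = 0.6250
L = rho/(1-rho)
= 0.6250/0.3750
= 1.6667

1.6667


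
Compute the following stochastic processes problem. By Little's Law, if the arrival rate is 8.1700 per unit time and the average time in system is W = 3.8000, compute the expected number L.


Little's Law: L = lambda * W
= 8.1700 * 3.8000
= 31.0460

31.0460


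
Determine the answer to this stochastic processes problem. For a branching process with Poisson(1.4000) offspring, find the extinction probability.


Since mu = 1.4000 > 1, extinction prob q < 1.
Solve s = exp(mu*(s-1)) iteratively.
q = 0.4890

0.4890


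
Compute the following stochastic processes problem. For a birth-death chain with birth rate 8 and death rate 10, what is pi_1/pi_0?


For birth-death process, pi_n/pi_0 = (lambda/mu)^n
= (8/10)^1
= 0.8000

0.8000


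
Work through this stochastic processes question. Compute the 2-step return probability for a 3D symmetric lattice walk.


P(return in 2 steps) = P(reverse first step) = 1/(2d)
= 1/6
= 0.1667

0.1667


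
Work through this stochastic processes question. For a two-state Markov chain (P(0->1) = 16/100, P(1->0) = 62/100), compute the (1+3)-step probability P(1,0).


P^4 = P^1 * P^3
Computing via matrix multiplication of the transition matrix.
Entry (1,0) of P^4 = 0.7930

0.7930


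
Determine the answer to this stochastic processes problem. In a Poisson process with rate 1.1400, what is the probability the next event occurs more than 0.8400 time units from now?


P(X > t) = exp(-lambda * t)
= exp(-1.1400 * 0.8400)
= exp(-0.9576) = 0.3838

0.3838


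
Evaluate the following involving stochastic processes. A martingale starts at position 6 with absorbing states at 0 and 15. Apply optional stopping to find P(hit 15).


By optional stopping theorem: E(M at tau) = M(0) = 6
P(hit 15)*15 + P(hit 0)*0 = 6
P(hit 15) = (6 - 0)/(15 - 0) = 2/5 = 0.4000

0.4000


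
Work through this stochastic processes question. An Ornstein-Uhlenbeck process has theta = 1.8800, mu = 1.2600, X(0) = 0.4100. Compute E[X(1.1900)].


E[X(t)] = mu + (X(0) - mu)*exp(-theta*t)
= 1.2600 + (0.4100 - 1.2600)*exp(-1.8800*1.1900)
= 1.2600 + -0.8500 * 0.1068
= 1.1693

1.1693


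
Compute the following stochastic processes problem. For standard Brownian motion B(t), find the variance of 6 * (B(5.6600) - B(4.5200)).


Var(alpha*(B(t)-B(s))) = alpha^2 * (t-s)
= 6^2 * (5.6600 - 4.5200)
= 36 * 1.1400
= 41.0400

41.0400


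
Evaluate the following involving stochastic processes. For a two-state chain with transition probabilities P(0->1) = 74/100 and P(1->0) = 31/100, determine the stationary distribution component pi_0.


Stationary distribution: pi_0 = p10/(p01+p10), pi_1 = p01/(p01+p10)
p01 = 0.7400, p10 = 0.3100
pi_0 = 0.2952

0.2952


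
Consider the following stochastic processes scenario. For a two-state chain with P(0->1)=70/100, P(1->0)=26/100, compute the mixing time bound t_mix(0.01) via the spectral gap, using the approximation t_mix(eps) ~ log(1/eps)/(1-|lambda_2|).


lambda_2 = |1 - p01 - p10| = |1 - 0.7000 - 0.2600| = 0.0400
t_mix ~ log(1/eps)/(1 - |lambda_2|)
= log(100)/(1 - 0.0400) = 4.6052/0.9600
= 4.7971

4.7971


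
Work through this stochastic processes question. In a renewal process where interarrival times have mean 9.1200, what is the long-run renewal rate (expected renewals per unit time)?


Long-run renewal rate = 1/E(X)
= 1/9.1200
= 0.1096

0.1096


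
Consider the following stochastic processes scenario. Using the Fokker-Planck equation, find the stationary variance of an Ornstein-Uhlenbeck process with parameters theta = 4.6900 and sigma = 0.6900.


Stationary variance = sigma^2 / (2*theta)
= 0.6900^2 / (2*4.6900)
= 0.4761 / 9.3800
= 0.0508

0.0508


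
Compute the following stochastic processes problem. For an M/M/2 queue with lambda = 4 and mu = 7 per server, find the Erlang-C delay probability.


a = lambda/mu = 0.5714
rho = a/c = 0.2857
Erlang-C formula applied:
C(c,a) = 0.1270

0.1270


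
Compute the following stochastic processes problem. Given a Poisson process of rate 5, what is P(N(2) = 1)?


P(N(t)=k) = (lambda*t)^k * exp(-lambda*t) / k!
lambda*t = 10
= 10^1 * exp(-10) / 1!
= 10 * 4.5400e-05 / 1
= 4.5400e-04

4.5400e-04


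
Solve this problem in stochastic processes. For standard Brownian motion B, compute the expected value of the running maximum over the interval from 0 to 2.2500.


E(max B(s)) = sqrt(2t/pi)
= sqrt(2*2.2500/pi)
= sqrt(1.4324)
= 1.1968

1.1968


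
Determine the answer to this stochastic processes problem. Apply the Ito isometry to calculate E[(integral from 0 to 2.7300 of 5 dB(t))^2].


By Ito isometry: E[(int f dB)^2] = int f^2 dt
= 5^2 * 2.7300
= 25 * 2.7300 = 68.2500

68.2500


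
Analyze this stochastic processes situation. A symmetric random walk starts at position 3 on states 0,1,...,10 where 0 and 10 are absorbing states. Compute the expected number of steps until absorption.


For symmetric RW on 0,...,N with absorbing barriers, E(i) = i*(N-i)
E(3) = 3 * 7 = 21

21


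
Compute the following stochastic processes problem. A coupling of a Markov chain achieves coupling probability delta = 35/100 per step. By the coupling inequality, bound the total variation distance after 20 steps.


TV distance bound <= (1-delta)^n
= (1 - 0.3500)^20
= 0.6500^20
= 1.8125e-04

1.8125e-04


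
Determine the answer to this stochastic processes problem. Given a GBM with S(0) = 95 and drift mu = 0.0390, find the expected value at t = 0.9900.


E[S(t)] = S(0) * exp(mu * t)
= 95 * exp(0.0390 * 0.9900)
= 95 * 1.0394
= 98.7397

98.7397


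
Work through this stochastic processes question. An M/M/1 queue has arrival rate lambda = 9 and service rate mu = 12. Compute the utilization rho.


rho = lambda/mu
= 9/12
= 0.7500

0.7500


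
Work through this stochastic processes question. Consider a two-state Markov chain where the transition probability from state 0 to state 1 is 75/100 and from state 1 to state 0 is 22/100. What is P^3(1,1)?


Computing P^3 by matrix multiplication.
P = [[0.2500, 0.7500], [0.2200, 0.7800]]
After raising P to the power 3:
P^3(1,1) = 0.7732

0.7732


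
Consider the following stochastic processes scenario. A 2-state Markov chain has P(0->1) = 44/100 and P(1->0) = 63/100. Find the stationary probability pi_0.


Stationary distribution: pi_0 = p10/(p01+p10), pi_1 = p01/(p01+p10)
p01 = 0.4400, p10 = 0.6300
pi_0 = 0.5888

0.5888


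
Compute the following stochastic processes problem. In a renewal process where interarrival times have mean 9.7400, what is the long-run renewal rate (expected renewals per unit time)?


Long-run renewal rate = 1/E(X)
= 1/9.7400
= 0.1027

0.1027


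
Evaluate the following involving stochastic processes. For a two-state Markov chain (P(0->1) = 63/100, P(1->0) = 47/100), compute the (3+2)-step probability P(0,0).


P^5 = P^3 * P^2
Computing via matrix multiplication of the transition matrix.
Entry (0,0) of P^5 = 0.4273

0.4273


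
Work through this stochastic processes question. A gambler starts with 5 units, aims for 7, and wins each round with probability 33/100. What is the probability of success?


Gambler's ruin formula:
r = q/p = 0.6700/0.3300 = 2.0303
P(win) = (1 - r^i)/(1 - r^N)
= (1 - 2.0303^5)/(1 - 2.0303^7)
= 0.2372

0.2372


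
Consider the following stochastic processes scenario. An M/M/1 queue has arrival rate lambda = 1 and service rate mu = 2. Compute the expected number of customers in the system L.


rho = 1/2 = 0.5000
L = rho/(1-rho)
= 0.5000/0.5000
= 1.0000

1.0000


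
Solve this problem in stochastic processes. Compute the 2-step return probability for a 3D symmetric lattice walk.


P(return in 2 steps) = P(reverse first step) = 1/(2d)
= 1/6
= 0.1667

0.1667


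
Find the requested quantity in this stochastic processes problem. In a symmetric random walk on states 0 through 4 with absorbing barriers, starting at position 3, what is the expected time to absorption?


For symmetric RW on 0,...,N with absorbing barriers, E(i) = i*(N-i)
E(3) = 3 * 1 = 3

3


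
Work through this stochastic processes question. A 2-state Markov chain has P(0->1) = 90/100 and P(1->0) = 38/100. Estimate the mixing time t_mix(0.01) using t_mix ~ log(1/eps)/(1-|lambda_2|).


lambda_2 = |1 - p01 - p10| = |1 - 0.9000 - 0.3800| = 0.2800
t_mix ~ log(1/eps)/(1 - |lambda_2|)
= log(100)/(1 - 0.2800) = 4.6052/0.7200
= 6.3961

6.3961


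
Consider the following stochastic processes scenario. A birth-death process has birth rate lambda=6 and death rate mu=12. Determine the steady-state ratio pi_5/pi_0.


For birth-death process, pi_n/pi_0 = (lambda/mu)^n
= (6/12)^5
= 0.0312

0.0312


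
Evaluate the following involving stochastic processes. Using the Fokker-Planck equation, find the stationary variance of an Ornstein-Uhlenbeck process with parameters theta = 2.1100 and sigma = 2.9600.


Stationary variance = sigma^2 / (2*theta)
= 2.9600^2 / (2*2.1100)
= 8.7616 / 4.2200
= 2.0762

2.0762


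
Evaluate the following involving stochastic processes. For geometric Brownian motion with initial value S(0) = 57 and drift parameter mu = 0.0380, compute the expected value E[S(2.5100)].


E[S(t)] = S(0) * exp(mu * t)
= 57 * exp(0.0380 * 2.5100)
= 57 * 1.1001
= 62.7044

62.7044


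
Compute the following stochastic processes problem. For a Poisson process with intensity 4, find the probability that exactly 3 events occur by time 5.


P(N(t)=k) = (lambda*t)^k * exp(-lambda*t) / k!
lambda*t = 20
= 20^3 * exp(-20) / 3!
= 8000 * 2.0612e-09 / 6
= 2.7482e-06

2.7482e-06


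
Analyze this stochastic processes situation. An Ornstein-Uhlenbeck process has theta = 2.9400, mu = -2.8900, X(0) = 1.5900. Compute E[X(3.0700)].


E[X(t)] = mu + (X(0) - mu)*exp(-theta*t)
= -2.8900 + (1.5900 - -2.8900)*exp(-2.9400*3.0700)
= -2.8900 + 4.4800 * 1.2027e-04
= -2.8895

-2.8895


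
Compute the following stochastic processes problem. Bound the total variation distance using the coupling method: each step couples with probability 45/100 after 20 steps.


TV distance bound <= (1-delta)^n
= (1 - 0.4500)^20
= 0.5500^20
= 6.4158e-06

6.4158e-06


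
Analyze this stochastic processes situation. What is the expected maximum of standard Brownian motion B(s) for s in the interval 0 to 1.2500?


E(max B(s)) = sqrt(2t/pi)
= sqrt(2*1.2500/pi)
= sqrt(0.7958)
= 0.8921

0.8921


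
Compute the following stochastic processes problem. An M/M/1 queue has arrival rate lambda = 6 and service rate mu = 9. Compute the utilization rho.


rho = lambda/mu
= 6/9
= 0.6667

0.6667


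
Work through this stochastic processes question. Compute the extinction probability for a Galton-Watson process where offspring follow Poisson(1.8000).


Since mu = 1.8000 > 1, extinction prob q < 1.
Solve s = exp(mu*(s-1)) iteratively.
q = 0.2676

0.2676


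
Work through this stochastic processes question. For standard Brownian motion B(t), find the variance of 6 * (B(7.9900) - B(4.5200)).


Var(alpha*(B(t)-B(s))) = alpha^2 * (t-s)
= 6^2 * (7.9900 - 4.5200)
= 36 * 3.4700
= 124.9200

124.9200


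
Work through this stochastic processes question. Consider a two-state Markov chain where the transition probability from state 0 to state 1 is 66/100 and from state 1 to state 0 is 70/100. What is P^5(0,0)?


Computing P^5 by matrix multiplication.
P = [[0.3400, 0.6600], [0.7000, 0.3000]]
After raising P to the power 5:
P^5(0,0) = 0.5118

0.5118


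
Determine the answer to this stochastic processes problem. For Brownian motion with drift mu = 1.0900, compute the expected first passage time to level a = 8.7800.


Expected first passage time = a/mu
= 8.7800/1.0900
= 8.0550

8.0550


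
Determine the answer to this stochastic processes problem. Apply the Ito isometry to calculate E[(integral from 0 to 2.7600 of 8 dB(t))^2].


By Ito isometry: E[(int f dB)^2] = int f^2 dt
= 8^2 * 2.7600
= 64 * 2.7600 = 176.6400

176.6400


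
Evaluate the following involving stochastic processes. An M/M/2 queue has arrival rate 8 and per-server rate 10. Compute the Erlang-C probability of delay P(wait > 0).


a = lambda/mu = 0.8000
rho = a/c = 0.4000
Erlang-C formula applied:
C(c,a) = 0.2286

0.2286


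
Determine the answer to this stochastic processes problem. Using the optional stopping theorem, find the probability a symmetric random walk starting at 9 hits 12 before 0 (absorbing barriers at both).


By optional stopping theorem: E(M at tau) = M(0) = 9
P(hit 12)*12 + P(hit 0)*0 = 9
P(hit 12) = (9 - 0)/(12 - 0) = 3/4 = 0.7500

0.7500


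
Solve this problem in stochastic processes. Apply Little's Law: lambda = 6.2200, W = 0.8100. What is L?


Little's Law: L = lambda * W
= 6.2200 * 0.8100
= 5.0382

5.0382


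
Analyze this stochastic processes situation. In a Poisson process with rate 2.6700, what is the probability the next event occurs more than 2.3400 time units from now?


P(X > t) = exp(-lambda * t)
= exp(-2.6700 * 2.3400)
= exp(-6.2478) = 0.0019

0.0019


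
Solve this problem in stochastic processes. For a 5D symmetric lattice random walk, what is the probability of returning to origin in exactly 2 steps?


P(return in 2 steps) = P(reverse first step) = 1/(2d)
= 1/10
= 0.1000

0.1000


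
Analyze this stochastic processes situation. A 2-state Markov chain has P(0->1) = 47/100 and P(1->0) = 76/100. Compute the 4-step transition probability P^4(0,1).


Computing P^4 by matrix multiplication.
P = [[0.5300, 0.4700], [0.7600, 0.2400]]
After raising P to the power 4:
P^4(0,1) = 0.3810

0.3810


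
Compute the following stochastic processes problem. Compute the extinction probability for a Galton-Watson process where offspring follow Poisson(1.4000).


Since mu = 1.4000 > 1, extinction prob q < 1.
Solve s = exp(mu*(s-1)) iteratively.
q = 0.4890

0.4890


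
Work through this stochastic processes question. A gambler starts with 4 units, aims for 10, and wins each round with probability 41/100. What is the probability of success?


Gambler's ruin formula:
r = q/p = 0.5900/0.4100 = 1.4390
P(win) = (1 - r^i)/(1 - r^N)
= (1 - 1.4390^4)/(1 - 1.4390^10)
= 0.0887

0.0887


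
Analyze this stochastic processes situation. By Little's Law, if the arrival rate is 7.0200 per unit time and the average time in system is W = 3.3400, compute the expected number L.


Little's Law: L = lambda * W
= 7.0200 * 3.3400
= 23.4468

23.4468


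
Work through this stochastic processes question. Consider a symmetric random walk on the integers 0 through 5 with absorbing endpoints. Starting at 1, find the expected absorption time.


For symmetric RW on 0,...,N with absorbing barriers, E(i) = i*(N-i)
E(1) = 1 * 4 = 4

4


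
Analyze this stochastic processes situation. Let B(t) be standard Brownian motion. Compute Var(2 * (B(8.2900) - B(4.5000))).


Var(alpha*(B(t)-B(s))) = alpha^2 * (t-s)
= 2^2 * (8.2900 - 4.5000)
= 4 * 3.7900
= 15.1600

15.1600


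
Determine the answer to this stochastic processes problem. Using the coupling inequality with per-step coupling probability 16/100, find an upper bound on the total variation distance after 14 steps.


TV distance bound <= (1-delta)^n
= (1 - 0.1600)^14
= 0.8400^14
= 0.0871

0.0871


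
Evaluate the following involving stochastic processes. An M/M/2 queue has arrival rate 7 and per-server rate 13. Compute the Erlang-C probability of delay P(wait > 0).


a = lambda/mu = 0.5385
rho = a/c = 0.2692
Erlang-C formula applied:
C(c,a) = 0.1142

0.1142


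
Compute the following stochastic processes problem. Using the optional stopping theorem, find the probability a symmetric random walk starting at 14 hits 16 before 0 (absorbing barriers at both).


By optional stopping theorem: E(M at tau) = M(0) = 14
P(hit 16)*16 + P(hit 0)*0 = 14
P(hit 16) = (14 - 0)/(16 - 0) = 7/8 = 0.8750

0.8750


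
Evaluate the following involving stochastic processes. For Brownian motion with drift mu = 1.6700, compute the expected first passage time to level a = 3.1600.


Expected first passage time = a/mu
= 3.1600/1.6700
= 1.8922

1.8922


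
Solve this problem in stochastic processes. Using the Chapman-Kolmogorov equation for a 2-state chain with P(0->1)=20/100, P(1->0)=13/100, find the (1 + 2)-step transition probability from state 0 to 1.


P^3 = P^1 * P^2
Computing via matrix multiplication of the transition matrix.
Entry (0,1) of P^3 = 0.4238

0.4238


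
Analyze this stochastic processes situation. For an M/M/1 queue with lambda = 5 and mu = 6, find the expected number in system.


rho = 5/6 = 0.8333
L = rho/(1-rho)
= 0.8333/0.1667
= 5.0000

5.0000


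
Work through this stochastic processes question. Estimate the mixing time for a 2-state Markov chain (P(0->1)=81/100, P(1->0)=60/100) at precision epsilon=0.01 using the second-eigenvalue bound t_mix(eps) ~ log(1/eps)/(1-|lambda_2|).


lambda_2 = |1 - p01 - p10| = |1 - 0.8100 - 0.6000| = 0.4100
t_mix ~ log(1/eps)/(1 - |lambda_2|)
= log(100)/(1 - 0.4100) = 4.6052/0.5900
= 7.8054

7.8054


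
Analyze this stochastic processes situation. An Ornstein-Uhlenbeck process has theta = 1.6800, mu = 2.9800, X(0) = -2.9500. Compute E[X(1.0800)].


E[X(t)] = mu + (X(0) - mu)*exp(-theta*t)
= 2.9800 + (-2.9500 - 2.9800)*exp(-1.6800*1.0800)
= 2.9800 + -5.9300 * 0.1629
= 2.0138

2.0138


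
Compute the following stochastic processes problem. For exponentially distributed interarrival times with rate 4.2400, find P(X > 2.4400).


P(X > t) = exp(-lambda * t)
= exp(-4.2400 * 2.4400)
= exp(-10.3456) = 3.2134e-05

3.2134e-05


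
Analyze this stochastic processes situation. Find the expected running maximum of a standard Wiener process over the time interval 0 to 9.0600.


E(max B(s)) = sqrt(2t/pi)
= sqrt(2*9.0600/pi)
= sqrt(5.7678)
= 2.4016

2.4016


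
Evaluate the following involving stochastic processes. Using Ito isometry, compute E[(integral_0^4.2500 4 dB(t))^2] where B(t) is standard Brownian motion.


By Ito isometry: E[(int f dB)^2] = int f^2 dt
= 4^2 * 4.2500
= 16 * 4.2500 = 68.0000

68.0000


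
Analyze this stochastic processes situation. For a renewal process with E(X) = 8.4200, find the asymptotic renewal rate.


Long-run renewal rate = 1/E(X)
= 1/8.4200
= 0.1188

0.1188


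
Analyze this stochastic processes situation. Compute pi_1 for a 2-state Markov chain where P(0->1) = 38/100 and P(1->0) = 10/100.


Stationary distribution: pi_0 = p10/(p01+p10), pi_1 = p01/(p01+p10)
p01 = 0.3800, p10 = 0.1000
pi_1 = 0.7917

0.7917


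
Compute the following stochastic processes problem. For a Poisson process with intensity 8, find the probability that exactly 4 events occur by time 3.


P(N(t)=k) = (lambda*t)^k * exp(-lambda*t) / k!
lambda*t = 24
= 24^4 * exp(-24) / 4!
= 331776 * 3.7751e-11 / 24
= 5.2187e-07

5.2187e-07


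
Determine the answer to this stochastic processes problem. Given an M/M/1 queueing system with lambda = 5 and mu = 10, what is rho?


rho = lambda/mu
= 5/10
= 0.5000

0.5000


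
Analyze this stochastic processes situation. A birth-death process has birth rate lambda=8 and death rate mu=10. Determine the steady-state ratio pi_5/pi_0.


For birth-death process, pi_n/pi_0 = (lambda/mu)^n
= (8/10)^5
= 0.3277

0.3277


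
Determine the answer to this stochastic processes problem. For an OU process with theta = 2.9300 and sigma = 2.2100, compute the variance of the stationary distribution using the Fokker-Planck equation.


Stationary variance = sigma^2 / (2*theta)
= 2.2100^2 / (2*2.9300)
= 4.8841 / 5.8600
= 0.8335

0.8335


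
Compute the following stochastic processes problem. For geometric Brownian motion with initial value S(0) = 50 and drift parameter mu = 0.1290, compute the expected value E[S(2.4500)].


E[S(t)] = S(0) * exp(mu * t)
= 50 * exp(0.1290 * 2.4500)
= 50 * 1.3717
= 68.5849

68.5849


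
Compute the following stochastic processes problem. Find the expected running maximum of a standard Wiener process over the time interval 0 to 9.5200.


E(max B(s)) = sqrt(2t/pi)
= sqrt(2*9.5200/pi)
= sqrt(6.0606)
= 2.4618

2.4618


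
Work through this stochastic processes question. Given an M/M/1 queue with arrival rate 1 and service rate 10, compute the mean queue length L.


rho = 1/10 = 0.1000
L = rho/(1-rho)
= 0.1000/0.9000
= 0.1111

0.1111


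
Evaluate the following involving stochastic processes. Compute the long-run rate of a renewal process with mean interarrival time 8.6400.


Long-run renewal rate = 1/E(X)
= 1/8.6400
= 0.1157

0.1157


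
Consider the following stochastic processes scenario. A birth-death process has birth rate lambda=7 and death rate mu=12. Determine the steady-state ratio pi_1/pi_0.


For birth-death process, pi_n/pi_0 = (lambda/mu)^n
= (7/12)^1
= 0.5833

0.5833


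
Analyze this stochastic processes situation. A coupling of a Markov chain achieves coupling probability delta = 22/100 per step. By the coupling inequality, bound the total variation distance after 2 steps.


TV distance bound <= (1-delta)^n
= (1 - 0.2200)^2
= 0.7800^2
= 0.6084

0.6084


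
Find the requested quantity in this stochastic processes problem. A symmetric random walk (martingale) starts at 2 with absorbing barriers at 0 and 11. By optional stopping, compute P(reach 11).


By optional stopping theorem: E(M at tau) = M(0) = 2
P(hit 11)*11 + P(hit 0)*0 = 2
P(hit 11) = (2 - 0)/(11 - 0) = 2/11 = 0.1818

0.1818


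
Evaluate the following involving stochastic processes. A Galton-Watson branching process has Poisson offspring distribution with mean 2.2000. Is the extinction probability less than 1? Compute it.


Since mu = 2.2000 > 1, extinction prob q < 1.
Solve s = exp(mu*(s-1)) iteratively.
q = 0.1563

0.1563


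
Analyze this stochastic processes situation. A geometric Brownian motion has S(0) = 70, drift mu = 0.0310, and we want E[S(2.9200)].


E[S(t)] = S(0) * exp(mu * t)
= 70 * exp(0.0310 * 2.9200)
= 70 * 1.0947
= 76.6320

76.6320


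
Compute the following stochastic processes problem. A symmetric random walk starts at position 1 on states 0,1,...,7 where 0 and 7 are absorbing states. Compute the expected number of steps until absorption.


For symmetric RW on 0,...,N with absorbing barriers, E(i) = i*(N-i)
E(1) = 1 * 6 = 6

6


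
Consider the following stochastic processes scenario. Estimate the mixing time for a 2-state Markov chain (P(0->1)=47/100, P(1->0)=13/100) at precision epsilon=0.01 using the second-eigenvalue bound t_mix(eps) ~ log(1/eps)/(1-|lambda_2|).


lambda_2 = |1 - p01 - p10| = |1 - 0.4700 - 0.1300| = 0.4000
t_mix ~ log(1/eps)/(1 - |lambda_2|)
= log(100)/(1 - 0.4000) = 4.6052/0.6000
= 7.6753

7.6753


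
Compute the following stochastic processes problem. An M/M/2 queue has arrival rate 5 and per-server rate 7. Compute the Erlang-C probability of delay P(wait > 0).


a = lambda/mu = 0.7143
rho = a/c = 0.3571
Erlang-C formula applied:
C(c,a) = 0.1880

0.1880


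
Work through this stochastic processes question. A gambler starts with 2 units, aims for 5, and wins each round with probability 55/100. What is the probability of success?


Gambler's ruin formula:
r = q/p = 0.4500/0.5500 = 0.8182
P(win) = (1 - r^i)/(1 - r^N)
= (1 - 0.8182^2)/(1 - 0.8182^5)
= 0.5220

0.5220


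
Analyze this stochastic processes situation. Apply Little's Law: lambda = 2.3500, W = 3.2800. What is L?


Little's Law: L = lambda * W
= 2.3500 * 3.2800
= 7.7080

7.7080


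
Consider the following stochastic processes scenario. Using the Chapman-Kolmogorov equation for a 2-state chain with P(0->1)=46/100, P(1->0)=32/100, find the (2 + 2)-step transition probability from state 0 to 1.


P^4 = P^2 * P^2
Computing via matrix multiplication of the transition matrix.
Entry (0,1) of P^4 = 0.5884

0.5884


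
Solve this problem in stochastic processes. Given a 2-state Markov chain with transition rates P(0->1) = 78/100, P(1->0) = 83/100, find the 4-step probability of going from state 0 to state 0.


Computing P^4 by matrix multiplication.
P = [[0.2200, 0.7800], [0.8300, 0.1700]]
After raising P to the power 4:
P^4(0,0) = 0.5826

0.5826


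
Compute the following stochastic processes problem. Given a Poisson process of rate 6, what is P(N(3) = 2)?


P(N(t)=k) = (lambda*t)^k * exp(-lambda*t) / k!
lambda*t = 18
= 18^2 * exp(-18) / 2!
= 324 * 1.5230e-08 / 2
= 2.4673e-06

2.4673e-06
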